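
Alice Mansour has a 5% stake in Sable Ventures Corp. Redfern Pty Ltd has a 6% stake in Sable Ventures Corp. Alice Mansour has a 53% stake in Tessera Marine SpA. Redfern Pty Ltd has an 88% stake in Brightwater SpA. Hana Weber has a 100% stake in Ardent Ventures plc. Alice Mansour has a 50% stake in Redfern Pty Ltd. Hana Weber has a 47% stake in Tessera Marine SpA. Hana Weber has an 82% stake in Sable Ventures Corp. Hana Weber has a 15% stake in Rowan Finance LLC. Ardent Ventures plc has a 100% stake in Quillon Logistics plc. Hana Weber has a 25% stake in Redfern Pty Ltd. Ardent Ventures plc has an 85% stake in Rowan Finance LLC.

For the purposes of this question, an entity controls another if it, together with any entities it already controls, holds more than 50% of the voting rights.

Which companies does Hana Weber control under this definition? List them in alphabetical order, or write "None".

Ardent Ventures plc, Quillon Logistics plc, Rowan Finance LLC, Sable Ventures Corp

Hana holds 100% of Ardent, so Hana controls Ardent.
Ardent and Hana together hold 85% + 15% = 100% of Rowan, so Hana controls Rowan.
Hana holds 82% of Sable, so Hana controls Sable.
Ardent holds 100% of Quillon, so Hana controls Quillon.
No other company's threshold is met.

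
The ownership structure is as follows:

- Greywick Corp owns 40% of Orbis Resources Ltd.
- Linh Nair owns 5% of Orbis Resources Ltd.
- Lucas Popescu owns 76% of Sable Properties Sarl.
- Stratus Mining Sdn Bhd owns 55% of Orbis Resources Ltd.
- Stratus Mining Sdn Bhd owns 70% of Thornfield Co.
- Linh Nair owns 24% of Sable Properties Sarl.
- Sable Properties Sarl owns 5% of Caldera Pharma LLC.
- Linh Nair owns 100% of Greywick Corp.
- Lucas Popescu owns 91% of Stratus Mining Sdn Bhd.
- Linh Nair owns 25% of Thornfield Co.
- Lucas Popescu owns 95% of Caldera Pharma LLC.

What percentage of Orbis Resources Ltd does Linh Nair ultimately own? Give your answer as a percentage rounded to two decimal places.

Linh reaches Orbis along 2 paths.
Via Greywick: 100% × 40% = 40%.
Direct stake: 5% = 5%.
Total: 40% + 5% = 45%.
Rounded: 45.00%.

45.00%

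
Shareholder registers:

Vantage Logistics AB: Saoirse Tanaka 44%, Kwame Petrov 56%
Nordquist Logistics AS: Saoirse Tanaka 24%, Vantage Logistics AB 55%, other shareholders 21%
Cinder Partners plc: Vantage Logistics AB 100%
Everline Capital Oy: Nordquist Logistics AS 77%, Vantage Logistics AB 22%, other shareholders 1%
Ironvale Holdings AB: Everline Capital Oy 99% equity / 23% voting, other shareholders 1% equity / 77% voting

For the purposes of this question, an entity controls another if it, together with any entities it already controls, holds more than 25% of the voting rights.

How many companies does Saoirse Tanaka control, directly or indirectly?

Saoirse holds 44% of Vantage, so Saoirse controls Vantage.
Saoirse and Vantage together hold 24% + 55% = 79% of Nordquist, so Saoirse controls Nordquist.
Vantage holds 100% of Cinder, so Saoirse controls Cinder.
Nordquist and Vantage together hold 77% + 22% = 99% of Everline, so Saoirse controls Everline.
No other company's threshold is met.
Saoirse controls 4 companies.

4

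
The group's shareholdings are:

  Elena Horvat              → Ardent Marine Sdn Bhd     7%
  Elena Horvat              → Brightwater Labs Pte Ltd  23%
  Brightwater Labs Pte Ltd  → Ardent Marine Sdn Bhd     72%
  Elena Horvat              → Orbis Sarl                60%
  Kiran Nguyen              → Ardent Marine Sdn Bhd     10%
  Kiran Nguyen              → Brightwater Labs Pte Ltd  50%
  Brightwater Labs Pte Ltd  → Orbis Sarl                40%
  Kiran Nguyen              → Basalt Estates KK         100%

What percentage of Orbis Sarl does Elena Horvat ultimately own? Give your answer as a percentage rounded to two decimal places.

69.20%

Elena reaches Orbis along 2 paths.
Via Brightwater: 23% × 40% = 9.2%.
Direct stake: 60% = 60%.
Total: 9.2% + 60% = 69.2%.
Rounded: 69.20%.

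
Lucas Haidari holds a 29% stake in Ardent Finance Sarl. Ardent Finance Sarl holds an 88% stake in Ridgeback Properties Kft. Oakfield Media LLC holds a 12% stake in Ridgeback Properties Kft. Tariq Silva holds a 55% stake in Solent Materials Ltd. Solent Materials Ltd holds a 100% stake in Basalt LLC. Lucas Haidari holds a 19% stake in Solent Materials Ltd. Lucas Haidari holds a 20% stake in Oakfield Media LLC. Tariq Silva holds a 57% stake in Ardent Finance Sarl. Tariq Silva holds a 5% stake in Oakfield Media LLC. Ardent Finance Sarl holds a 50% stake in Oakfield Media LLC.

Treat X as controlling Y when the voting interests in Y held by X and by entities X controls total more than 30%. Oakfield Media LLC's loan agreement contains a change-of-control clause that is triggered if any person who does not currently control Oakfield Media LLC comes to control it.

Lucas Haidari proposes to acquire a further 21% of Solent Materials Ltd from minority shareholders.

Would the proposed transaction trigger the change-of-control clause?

No

The purchase changes only Lucas's holdings, so Lucas is the only person who could newly come to control Oakfield.
Lucas's largest direct stake is 29% in Ardent, which does not meet the threshold, so Lucas controls no company.
In Oakfield, Lucas's side holds only 20%, not > 30%.
So before the transaction, Lucas does not control Oakfield.
After the purchase, Lucas's direct stake in Solent rises to 19% + 21% = 40%.
Lucas holds 40% of Solent, so Lucas controls Solent.
Solent holds 100% of Basalt, so Lucas controls Basalt.
After the transaction, Lucas's side holds 20% of Oakfield, not > 30%, so Lucas still does not control Oakfield.
No new person acquires control, so the clause is not triggered.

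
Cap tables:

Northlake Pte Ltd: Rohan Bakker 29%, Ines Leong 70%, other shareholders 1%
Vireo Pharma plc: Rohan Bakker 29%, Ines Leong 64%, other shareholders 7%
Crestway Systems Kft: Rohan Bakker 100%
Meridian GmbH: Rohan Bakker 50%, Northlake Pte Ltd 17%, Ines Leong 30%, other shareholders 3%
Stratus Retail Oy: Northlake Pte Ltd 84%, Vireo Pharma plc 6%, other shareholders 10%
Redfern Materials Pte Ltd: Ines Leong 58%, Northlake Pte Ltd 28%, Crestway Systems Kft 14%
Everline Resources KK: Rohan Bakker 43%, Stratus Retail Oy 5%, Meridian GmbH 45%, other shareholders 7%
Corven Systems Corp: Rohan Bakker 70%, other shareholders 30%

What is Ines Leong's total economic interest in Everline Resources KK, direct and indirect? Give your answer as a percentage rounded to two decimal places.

Ines reaches Everline along 4 paths.
Via Northlake → Stratus: 70% × 84% × 5% = 2.94%.
Via Vireo → Stratus: 64% × 6% × 5% = 0.192%.
Via Northlake → Meridian: 70% × 17% × 45% = 5.355%.
Via Meridian: 30% × 45% = 13.5%.
Total: 2.94% + 0.192% + 5.355% + 13.5% = 21.987%.
Rounded: 21.99%.

21.99%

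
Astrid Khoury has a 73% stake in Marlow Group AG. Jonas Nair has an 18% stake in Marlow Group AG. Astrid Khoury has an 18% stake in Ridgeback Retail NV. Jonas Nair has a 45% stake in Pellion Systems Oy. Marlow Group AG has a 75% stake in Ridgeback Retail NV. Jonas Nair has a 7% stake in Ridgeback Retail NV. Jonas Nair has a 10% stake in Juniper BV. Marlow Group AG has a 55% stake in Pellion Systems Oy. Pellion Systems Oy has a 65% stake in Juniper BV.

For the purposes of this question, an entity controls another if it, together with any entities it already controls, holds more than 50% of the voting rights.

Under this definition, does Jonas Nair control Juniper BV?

No

Jonas's largest direct stake is 45% in Pellion, which does not meet the threshold, so Jonas controls no company.
In Juniper, Jonas's side holds only 10%, not > 50%.
So Jonas does not control Juniper.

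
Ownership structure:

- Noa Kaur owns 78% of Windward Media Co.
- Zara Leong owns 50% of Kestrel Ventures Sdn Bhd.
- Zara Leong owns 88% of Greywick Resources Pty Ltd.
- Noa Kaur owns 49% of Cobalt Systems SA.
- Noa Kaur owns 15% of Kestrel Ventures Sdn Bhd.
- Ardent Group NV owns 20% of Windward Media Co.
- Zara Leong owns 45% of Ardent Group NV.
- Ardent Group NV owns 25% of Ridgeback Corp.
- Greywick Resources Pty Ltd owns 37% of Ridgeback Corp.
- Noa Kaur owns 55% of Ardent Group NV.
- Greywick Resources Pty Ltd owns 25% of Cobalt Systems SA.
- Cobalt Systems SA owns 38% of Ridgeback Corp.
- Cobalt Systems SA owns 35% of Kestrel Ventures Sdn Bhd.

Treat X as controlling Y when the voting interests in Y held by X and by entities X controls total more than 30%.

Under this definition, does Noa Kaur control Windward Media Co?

Noa holds 55% of Ardent, so Noa controls Ardent.
Noa and Ardent together hold 78% + 20% = 98% of Windward, so Noa controls Windward.

Yes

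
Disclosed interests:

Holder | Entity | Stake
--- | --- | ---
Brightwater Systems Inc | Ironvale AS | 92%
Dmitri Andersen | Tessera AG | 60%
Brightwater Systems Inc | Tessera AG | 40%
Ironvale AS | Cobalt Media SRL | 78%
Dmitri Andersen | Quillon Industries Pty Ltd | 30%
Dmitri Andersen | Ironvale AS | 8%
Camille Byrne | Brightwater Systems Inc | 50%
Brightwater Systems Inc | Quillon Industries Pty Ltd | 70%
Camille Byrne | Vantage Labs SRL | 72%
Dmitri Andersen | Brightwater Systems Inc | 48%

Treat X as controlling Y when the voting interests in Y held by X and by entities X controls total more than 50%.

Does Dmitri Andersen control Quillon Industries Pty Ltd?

No

Dmitri holds 60% of Tessera, so Dmitri controls Tessera.
In Quillon, Dmitri's side holds only 30%, not > 50%.
So Dmitri does not control Quillon.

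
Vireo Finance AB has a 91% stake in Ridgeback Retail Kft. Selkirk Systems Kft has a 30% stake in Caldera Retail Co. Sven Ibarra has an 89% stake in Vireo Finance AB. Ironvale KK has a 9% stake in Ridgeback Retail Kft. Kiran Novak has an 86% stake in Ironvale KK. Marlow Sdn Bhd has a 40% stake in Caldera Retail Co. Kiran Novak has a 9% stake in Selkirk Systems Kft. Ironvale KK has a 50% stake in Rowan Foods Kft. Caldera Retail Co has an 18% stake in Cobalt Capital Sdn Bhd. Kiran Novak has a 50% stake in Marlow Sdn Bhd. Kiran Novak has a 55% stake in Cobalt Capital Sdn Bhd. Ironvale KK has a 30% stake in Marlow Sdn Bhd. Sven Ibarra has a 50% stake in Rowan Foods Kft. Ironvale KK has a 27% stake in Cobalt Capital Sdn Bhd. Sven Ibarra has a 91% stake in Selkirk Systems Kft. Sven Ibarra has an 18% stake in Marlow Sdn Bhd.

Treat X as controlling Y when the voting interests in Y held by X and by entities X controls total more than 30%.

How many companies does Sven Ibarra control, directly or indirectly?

Sven holds 89% of Vireo, so Sven controls Vireo.
Sven holds 50% of Rowan, so Sven controls Rowan.
Sven holds 91% of Selkirk, so Sven controls Selkirk.
Vireo holds 91% of Ridgeback, so Sven controls Ridgeback.
No other company's threshold is met.
Sven controls 4 companies.

4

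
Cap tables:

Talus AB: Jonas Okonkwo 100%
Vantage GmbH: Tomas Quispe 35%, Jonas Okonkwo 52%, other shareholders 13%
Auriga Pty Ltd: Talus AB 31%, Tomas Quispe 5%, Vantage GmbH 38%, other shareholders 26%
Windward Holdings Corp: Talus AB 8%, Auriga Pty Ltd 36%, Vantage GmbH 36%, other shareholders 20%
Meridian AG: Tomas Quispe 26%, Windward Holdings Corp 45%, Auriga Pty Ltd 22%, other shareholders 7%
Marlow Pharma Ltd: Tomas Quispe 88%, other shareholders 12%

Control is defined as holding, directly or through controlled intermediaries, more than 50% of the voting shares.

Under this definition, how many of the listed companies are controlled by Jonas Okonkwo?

Jonas holds 100% of Talus, so Jonas controls Talus.
Jonas holds 52% of Vantage, so Jonas controls Vantage.
Talus and Vantage together hold 31% + 38% = 69% of Auriga, so Jonas controls Auriga.
Talus and Auriga and Vantage together hold 8% + 36% + 36% = 80% of Windward, so Jonas controls Windward.
Windward and Auriga together hold 45% + 22% = 67% of Meridian, so Jonas controls Meridian.
No other company's threshold is met.
Jonas controls 5 companies.

5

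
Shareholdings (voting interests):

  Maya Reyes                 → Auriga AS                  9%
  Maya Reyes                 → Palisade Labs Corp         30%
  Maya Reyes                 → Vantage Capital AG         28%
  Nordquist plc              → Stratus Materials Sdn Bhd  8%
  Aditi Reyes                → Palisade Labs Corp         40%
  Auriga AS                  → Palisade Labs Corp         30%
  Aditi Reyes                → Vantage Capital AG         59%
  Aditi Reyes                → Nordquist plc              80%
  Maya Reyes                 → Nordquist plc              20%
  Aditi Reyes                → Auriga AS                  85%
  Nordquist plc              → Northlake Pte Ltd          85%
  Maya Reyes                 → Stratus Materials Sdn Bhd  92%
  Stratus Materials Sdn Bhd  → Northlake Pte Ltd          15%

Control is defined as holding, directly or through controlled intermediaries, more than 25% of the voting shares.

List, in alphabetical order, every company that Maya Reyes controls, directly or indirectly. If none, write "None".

Palisade Labs Corp, Stratus Materials Sdn Bhd, Vantage Capital AG

Maya holds 30% of Palisade, so Maya controls Palisade.
Maya holds 92% of Stratus, so Maya controls Stratus.
Maya holds 28% of Vantage, so Maya controls Vantage.
No other company's threshold is met.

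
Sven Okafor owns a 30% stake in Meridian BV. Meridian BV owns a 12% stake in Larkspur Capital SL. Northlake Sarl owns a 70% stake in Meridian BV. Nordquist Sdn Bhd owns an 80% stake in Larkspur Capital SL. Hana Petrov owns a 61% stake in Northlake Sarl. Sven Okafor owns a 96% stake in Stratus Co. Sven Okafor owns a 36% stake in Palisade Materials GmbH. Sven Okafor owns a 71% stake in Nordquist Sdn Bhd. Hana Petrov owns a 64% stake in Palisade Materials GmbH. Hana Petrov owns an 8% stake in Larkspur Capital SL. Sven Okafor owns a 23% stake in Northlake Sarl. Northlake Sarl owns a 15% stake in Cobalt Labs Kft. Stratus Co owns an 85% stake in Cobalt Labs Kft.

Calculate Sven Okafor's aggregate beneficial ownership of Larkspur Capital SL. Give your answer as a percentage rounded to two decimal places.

Sven reaches Larkspur along 3 paths.
Via Northlake → Meridian: 23% × 70% × 12% = 1.932%.
Via Meridian: 30% × 12% = 3.6%.
Via Nordquist: 71% × 80% = 56.8%.
Total: 1.932% + 3.6% + 56.8% = 62.332%.
Rounded: 62.33%.

62.33%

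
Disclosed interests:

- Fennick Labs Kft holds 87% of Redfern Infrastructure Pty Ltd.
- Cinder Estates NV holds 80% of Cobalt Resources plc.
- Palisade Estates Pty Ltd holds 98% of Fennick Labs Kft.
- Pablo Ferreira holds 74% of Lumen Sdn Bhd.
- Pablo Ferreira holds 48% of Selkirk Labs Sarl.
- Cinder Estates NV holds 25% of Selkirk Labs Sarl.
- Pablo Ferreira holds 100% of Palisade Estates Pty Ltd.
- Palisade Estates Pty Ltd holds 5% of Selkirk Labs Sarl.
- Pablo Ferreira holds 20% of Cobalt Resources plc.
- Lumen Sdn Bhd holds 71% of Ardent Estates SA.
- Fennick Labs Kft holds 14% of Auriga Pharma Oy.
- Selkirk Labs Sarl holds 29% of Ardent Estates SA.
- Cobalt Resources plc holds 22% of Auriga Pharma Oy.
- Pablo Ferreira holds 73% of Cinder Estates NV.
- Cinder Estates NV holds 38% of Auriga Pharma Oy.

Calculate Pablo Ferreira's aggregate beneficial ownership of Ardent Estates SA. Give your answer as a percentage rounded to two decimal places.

Pablo reaches Ardent along 4 paths.
Via Palisade → Selkirk: 100% × 5% × 29% = 1.45%.
Via Selkirk: 48% × 29% = 13.92%.
Via Cinder → Selkirk: 73% × 25% × 29% = 5.2925%.
Via Lumen: 74% × 71% = 52.54%.
Total: 1.45% + 13.92% + 5.2925% + 52.54% = 73.2025%.
Rounded: 73.20%.

73.20%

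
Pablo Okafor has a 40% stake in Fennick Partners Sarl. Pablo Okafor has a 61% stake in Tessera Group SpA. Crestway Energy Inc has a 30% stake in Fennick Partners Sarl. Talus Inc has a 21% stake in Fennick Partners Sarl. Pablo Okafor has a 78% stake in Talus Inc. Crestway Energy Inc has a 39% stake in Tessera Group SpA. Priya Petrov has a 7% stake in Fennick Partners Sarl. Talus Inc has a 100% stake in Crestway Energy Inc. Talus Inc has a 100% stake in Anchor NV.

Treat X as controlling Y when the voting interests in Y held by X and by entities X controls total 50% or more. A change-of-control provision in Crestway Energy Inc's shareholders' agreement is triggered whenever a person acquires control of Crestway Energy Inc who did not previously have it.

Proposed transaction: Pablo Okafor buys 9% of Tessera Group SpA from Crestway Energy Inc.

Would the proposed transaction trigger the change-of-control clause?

No

The purchase adds only to Pablo's holdings (Crestway's stake shrinks), so Pablo is the only person who could newly come to control Crestway.
Pablo holds 78% of Talus, so Pablo controls Talus.
Talus holds 100% of Crestway, so Pablo controls Crestway.
So Pablo already controls Crestway before the transaction.
After the purchase, Pablo's direct stake in Tessera rises to 61% + 9% = 70%, and Crestway's stake falls to 30%.
Pablo controlled Crestway already, so this is not a new person acquiring control; every other person's position is unchanged or reduced.
No new person acquires control, so the clause is not triggered.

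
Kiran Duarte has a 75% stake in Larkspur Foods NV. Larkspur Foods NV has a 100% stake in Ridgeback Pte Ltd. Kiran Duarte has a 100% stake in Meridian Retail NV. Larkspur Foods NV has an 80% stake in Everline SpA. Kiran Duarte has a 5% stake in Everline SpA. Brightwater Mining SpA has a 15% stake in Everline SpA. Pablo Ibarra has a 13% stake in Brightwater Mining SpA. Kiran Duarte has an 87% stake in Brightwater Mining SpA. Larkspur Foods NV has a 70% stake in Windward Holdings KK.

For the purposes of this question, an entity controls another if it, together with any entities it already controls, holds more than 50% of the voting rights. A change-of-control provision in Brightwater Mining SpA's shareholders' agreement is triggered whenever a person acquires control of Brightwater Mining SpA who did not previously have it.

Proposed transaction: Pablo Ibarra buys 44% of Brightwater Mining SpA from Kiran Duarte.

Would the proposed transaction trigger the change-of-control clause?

Yes

The purchase adds only to Pablo's holdings (Kiran's stake shrinks), so Pablo is the only person who could newly come to control Brightwater.
Pablo's largest direct stake is 13% in Brightwater, which does not meet the threshold, so Pablo controls no company.
In Brightwater, Pablo's side holds only 13%, not > 50%.
So before the transaction, Pablo does not control Brightwater.
After the purchase, Pablo's direct stake in Brightwater rises to 13% + 44% = 57%, and Kiran's stake falls to 43%.
Pablo holds 57% of Brightwater, so Pablo controls Brightwater.
Pablo did not control Brightwater before and does after, so the clause is triggered.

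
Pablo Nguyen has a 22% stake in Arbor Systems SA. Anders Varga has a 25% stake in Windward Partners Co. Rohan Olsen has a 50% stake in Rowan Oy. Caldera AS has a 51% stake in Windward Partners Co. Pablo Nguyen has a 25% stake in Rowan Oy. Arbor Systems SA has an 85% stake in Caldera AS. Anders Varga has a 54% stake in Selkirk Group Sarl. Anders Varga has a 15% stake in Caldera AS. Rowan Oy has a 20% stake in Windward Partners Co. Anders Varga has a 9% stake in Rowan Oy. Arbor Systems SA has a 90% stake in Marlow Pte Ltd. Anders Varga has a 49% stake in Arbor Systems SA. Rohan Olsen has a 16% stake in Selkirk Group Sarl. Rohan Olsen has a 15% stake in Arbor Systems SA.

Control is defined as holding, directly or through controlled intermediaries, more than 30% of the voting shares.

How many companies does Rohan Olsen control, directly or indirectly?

Rohan holds 50% of Rowan, so Rohan controls Rowan.
No other company's threshold is met.
Rohan controls 1 company.

1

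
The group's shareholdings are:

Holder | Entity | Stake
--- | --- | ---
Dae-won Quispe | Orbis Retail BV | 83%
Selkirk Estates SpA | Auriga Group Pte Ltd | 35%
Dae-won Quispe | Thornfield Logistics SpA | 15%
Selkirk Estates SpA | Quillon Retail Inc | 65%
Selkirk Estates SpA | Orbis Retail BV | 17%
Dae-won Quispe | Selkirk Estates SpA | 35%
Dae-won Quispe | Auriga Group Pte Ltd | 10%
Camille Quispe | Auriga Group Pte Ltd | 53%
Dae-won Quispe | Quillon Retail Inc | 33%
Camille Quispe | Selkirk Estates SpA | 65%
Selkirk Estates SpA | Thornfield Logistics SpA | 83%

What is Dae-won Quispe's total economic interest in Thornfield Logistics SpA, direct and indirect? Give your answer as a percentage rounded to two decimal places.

Dae-won reaches Thornfield along 2 paths.
Direct stake: 15% = 15%.
Via Selkirk: 35% × 83% = 29.05%.
Total: 15% + 29.05% = 44.05%.

44.05%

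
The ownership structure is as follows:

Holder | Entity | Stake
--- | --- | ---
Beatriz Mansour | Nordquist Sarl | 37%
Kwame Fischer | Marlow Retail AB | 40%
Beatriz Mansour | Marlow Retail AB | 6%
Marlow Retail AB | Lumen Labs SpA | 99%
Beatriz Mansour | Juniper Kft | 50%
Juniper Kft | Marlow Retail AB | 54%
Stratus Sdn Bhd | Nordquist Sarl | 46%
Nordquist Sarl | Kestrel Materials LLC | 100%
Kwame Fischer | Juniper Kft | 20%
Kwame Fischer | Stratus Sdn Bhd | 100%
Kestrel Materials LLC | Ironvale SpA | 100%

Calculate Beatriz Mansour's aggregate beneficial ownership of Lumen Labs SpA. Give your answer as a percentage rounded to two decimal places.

Beatriz reaches Lumen along 2 paths.
Via Marlow: 6% × 99% = 5.94%.
Via Juniper → Marlow: 50% × 54% × 99% = 26.73%.
Total: 5.94% + 26.73% = 32.67%.

32.67%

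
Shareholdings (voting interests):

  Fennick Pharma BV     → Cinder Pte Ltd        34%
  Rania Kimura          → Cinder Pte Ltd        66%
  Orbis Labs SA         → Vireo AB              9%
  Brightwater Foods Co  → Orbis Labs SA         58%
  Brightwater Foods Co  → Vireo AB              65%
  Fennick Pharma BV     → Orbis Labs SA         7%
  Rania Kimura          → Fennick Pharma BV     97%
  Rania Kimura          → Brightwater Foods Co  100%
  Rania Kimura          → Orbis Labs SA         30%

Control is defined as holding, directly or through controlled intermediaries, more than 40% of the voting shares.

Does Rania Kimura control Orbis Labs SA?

Rania holds 100% of Brightwater, so Rania controls Brightwater.
Rania holds 97% of Fennick, so Rania controls Fennick.
Brightwater and Rania and Fennick together hold 58% + 30% + 7% = 95% of Orbis, so Rania controls Orbis.

Yes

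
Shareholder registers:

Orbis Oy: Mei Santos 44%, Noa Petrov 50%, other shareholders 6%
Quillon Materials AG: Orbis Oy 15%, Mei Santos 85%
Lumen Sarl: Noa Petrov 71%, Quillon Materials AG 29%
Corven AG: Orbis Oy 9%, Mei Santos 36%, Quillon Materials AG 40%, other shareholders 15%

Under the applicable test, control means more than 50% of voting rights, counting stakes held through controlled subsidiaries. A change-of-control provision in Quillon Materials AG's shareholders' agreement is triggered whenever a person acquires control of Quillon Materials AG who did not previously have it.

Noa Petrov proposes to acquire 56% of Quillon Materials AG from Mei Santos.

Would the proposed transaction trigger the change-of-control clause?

The purchase adds only to Noa's holdings (Mei's stake shrinks), so Noa is the only person who could newly come to control Quillon.
Noa holds 71% of Lumen, so Noa controls Lumen.
Neither Noa nor any entity Noa controls holds any voting interest in Quillon.
So before the transaction, Noa does not control Quillon.
After the purchase, Noa holds 56% of Quillon directly, and Mei's stake falls to 29%.
Noa holds 56% of Quillon, so Noa controls Quillon.
Noa did not control Quillon before and does after, so the clause is triggered.

Yes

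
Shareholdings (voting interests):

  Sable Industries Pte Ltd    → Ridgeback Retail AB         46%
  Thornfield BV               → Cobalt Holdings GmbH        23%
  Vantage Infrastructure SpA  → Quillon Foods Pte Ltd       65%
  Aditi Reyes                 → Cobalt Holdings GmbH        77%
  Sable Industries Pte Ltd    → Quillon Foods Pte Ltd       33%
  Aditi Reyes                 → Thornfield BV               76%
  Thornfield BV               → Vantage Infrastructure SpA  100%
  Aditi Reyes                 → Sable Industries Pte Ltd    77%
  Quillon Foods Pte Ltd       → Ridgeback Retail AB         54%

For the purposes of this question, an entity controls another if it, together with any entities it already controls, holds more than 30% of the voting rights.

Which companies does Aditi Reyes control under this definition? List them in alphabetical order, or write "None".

Cobalt Holdings GmbH, Quillon Foods Pte Ltd, Ridgeback Retail AB, Sable Industries Pte Ltd, Thornfield BV, Vantage Infrastructure SpA

Aditi holds 77% of Sable, so Aditi controls Sable.
Aditi holds 76% of Thornfield, so Aditi controls Thornfield.
Aditi and Thornfield together hold 77% + 23% = 100% of Cobalt, so Aditi controls Cobalt.
Thornfield holds 100% of Vantage, so Aditi controls Vantage.
Vantage and Sable together hold 65% + 33% = 98% of Quillon, so Aditi controls Quillon.
Quillon and Sable together hold 54% + 46% = 100% of Ridgeback, so Aditi controls Ridgeback.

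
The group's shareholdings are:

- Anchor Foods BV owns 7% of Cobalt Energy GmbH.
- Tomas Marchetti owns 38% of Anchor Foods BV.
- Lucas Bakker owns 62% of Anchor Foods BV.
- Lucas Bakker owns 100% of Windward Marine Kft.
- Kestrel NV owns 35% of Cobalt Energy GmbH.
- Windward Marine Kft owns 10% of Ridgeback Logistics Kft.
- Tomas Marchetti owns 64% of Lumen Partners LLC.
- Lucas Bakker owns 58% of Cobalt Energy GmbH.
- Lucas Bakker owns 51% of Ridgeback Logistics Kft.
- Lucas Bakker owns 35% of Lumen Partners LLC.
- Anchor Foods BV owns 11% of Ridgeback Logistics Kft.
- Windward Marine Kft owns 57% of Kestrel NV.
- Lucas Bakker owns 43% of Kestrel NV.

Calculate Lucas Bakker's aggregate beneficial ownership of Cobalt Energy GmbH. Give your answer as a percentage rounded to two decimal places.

97.34%

Lucas reaches Cobalt along 4 paths.
Via Kestrel: 43% × 35% = 15.05%.
Via Windward → Kestrel: 100% × 57% × 35% = 19.95%.
Via Anchor: 62% × 7% = 4.34%.
Direct stake: 58% = 58%.
Total: 15.05% + 19.95% + 4.34% + 58% = 97.34%.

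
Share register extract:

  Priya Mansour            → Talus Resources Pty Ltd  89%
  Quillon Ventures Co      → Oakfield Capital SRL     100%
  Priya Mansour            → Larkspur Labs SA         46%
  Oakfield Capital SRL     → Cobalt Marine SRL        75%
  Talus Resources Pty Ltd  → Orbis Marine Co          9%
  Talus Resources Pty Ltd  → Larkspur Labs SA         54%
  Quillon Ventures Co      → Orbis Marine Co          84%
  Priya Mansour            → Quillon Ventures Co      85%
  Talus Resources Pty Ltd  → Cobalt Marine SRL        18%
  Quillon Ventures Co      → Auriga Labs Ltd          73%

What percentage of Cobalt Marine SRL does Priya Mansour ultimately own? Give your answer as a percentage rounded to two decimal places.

Priya reaches Cobalt along 2 paths.
Via Quillon → Oakfield: 85% × 100% × 75% = 63.75%.
Via Talus: 89% × 18% = 16.02%.
Total: 63.75% + 16.02% = 79.77%.

79.77%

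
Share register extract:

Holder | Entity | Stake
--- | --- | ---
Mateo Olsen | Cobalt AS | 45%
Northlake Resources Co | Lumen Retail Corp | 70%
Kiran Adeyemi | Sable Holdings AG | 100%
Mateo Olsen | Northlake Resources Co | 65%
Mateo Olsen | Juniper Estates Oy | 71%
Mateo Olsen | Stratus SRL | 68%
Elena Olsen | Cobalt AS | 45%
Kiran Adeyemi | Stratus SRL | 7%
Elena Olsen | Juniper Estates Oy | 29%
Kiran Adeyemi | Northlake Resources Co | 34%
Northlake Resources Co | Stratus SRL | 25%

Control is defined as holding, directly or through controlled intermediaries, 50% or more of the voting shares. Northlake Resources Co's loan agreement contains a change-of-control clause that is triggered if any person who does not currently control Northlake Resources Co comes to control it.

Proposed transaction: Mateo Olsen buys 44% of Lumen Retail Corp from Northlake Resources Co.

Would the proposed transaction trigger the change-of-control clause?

No

The purchase adds only to Mateo's holdings (Northlake's stake shrinks), so Mateo is the only person who could newly come to control Northlake.
Mateo holds 65% of Northlake, so Mateo controls Northlake.
So Mateo already controls Northlake before the transaction.
After the purchase, Mateo holds 44% of Lumen directly, and Northlake's stake falls to 26%.
Mateo controlled Northlake already, so this is not a new person acquiring control; every other person's position is unchanged or reduced.
No new person acquires control, so the clause is not triggered.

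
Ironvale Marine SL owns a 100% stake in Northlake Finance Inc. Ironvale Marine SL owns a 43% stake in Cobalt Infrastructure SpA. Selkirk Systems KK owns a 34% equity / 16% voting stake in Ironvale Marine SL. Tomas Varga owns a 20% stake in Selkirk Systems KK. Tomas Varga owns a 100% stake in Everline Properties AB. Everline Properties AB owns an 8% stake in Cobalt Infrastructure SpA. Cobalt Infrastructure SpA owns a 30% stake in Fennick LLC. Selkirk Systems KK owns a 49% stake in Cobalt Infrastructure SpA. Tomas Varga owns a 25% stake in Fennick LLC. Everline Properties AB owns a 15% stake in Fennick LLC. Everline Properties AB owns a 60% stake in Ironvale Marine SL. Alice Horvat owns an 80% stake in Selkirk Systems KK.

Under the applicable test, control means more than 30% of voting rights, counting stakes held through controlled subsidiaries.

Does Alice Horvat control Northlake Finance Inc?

Alice holds 80% of Selkirk, so Alice controls Selkirk.
Selkirk holds 49% of Cobalt, so Alice controls Cobalt.
Neither Alice nor any entity Alice controls holds any voting interest in Northlake.
So Alice does not control Northlake.

No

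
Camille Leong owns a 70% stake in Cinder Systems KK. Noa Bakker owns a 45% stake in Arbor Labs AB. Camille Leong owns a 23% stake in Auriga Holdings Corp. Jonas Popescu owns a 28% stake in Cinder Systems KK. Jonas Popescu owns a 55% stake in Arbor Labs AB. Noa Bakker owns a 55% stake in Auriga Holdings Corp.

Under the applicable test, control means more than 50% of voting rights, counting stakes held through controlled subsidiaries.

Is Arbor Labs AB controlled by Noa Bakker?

Noa holds 55% of Auriga, so Noa controls Auriga.
In Arbor, Noa's side holds only 45%, not > 50%.
So Noa does not control Arbor.

No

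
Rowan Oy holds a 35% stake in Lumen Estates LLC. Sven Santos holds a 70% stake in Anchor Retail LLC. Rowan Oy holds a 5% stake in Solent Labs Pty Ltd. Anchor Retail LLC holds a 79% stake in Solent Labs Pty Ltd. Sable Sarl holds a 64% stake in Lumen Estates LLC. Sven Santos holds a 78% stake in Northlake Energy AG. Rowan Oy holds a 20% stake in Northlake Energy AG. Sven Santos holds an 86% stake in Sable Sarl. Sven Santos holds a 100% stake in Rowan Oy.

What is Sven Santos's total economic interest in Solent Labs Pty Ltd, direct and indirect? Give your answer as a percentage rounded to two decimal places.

60.30%

Sven reaches Solent along 2 paths.
Via Anchor: 70% × 79% = 55.3%.
Via Rowan: 100% × 5% = 5%.
Total: 55.3% + 5% = 60.3%.
Rounded: 60.30%.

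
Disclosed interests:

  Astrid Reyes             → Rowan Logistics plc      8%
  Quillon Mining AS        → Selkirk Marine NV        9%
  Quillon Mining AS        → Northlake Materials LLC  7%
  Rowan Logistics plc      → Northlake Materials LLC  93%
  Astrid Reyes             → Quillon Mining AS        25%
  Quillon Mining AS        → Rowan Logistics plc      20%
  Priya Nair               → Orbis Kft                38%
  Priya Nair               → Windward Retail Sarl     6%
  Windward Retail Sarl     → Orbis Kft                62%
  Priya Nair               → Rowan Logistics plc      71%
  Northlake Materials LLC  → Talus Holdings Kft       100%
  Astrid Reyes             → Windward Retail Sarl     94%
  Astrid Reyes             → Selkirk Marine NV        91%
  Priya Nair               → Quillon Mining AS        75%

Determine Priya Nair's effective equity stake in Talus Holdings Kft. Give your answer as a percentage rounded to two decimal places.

85.23%

Priya reaches Talus along 3 paths.
Via Quillon → Northlake: 75% × 7% × 100% = 5.25%.
Via Quillon → Rowan → Northlake: 75% × 20% × 93% × 100% = 13.95%.
Via Rowan → Northlake: 71% × 93% × 100% = 66.03%.
Total: 5.25% + 13.95% + 66.03% = 85.23%.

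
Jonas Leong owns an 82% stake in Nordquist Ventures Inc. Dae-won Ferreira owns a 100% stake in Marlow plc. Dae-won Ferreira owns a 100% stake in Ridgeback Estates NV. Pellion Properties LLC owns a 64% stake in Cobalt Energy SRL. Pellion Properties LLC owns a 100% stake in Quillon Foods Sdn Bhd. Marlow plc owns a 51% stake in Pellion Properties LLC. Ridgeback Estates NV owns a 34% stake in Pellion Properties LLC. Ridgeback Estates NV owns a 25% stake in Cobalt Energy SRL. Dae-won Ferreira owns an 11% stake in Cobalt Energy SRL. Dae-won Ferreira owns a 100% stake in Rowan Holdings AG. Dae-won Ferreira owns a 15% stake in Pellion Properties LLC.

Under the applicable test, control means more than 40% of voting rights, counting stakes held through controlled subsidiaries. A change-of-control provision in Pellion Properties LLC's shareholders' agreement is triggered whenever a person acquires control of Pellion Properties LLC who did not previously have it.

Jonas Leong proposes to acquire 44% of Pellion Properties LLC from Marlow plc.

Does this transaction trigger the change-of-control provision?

The purchase adds only to Jonas's holdings (Marlow's stake shrinks), so Jonas is the only person who could newly come to control Pellion.
Jonas holds 82% of Nordquist, so Jonas controls Nordquist.
Neither Jonas nor any entity Jonas controls holds any voting interest in Pellion.
So before the transaction, Jonas does not control Pellion.
After the purchase, Jonas holds 44% of Pellion directly, and Marlow's stake falls to 7%.
Jonas holds 44% of Pellion, so Jonas controls Pellion.
Jonas did not control Pellion before and does after, so the clause is triggered.

Yes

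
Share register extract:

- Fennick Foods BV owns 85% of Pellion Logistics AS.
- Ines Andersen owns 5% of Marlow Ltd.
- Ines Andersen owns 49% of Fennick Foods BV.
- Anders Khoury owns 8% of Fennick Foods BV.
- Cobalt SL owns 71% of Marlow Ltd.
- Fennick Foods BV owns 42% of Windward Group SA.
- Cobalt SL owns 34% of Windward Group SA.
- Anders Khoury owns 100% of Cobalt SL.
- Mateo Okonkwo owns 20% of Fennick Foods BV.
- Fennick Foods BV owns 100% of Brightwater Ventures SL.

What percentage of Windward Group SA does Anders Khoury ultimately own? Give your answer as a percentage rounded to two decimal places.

37.36%

Anders reaches Windward along 2 paths.
Via Cobalt: 100% × 34% = 34%.
Via Fennick: 8% × 42% = 3.36%.
Total: 34% + 3.36% = 37.36%.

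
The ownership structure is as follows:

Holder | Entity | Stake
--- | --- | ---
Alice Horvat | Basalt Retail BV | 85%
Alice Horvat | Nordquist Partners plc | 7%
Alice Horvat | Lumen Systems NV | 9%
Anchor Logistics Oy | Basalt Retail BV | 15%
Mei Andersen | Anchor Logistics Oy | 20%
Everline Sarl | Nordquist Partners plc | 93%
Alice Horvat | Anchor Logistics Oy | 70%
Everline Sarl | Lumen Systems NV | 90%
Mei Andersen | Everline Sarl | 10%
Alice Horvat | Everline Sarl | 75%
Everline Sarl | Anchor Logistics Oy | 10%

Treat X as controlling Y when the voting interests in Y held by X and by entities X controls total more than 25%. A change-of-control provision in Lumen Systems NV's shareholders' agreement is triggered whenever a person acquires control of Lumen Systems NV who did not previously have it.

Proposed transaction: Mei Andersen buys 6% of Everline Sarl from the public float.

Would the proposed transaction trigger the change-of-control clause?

The purchase changes only Mei's holdings, so Mei is the only person who could newly come to control Lumen.
Mei's largest direct stake is 20% in Anchor, which does not meet the threshold, so Mei controls no company.
Neither Mei nor any entity Mei controls holds any voting interest in Lumen.
So before the transaction, Mei does not control Lumen.
After the purchase, Mei's direct stake in Everline rises to 10% + 6% = 16%.
Mei's side now holds 16% of Everline, not > 25%, so Mei still does not control Everline.
After the transaction, neither Mei nor any entity Mei controls holds a voting interest in Lumen, so Mei still does not control it.
No new person acquires control, so the clause is not triggered.

No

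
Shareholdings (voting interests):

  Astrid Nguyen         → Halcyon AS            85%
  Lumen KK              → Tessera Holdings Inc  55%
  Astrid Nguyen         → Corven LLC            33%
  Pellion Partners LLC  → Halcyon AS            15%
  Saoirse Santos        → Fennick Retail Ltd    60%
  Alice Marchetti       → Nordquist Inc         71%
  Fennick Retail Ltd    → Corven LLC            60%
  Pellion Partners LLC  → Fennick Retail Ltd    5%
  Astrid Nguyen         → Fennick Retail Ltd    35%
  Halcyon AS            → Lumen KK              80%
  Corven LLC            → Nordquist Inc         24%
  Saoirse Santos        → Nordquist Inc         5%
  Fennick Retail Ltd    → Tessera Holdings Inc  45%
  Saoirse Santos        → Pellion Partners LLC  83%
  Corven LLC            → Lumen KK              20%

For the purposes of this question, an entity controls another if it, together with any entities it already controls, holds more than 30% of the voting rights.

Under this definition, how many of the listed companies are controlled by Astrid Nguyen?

Astrid holds 85% of Halcyon, so Astrid controls Halcyon.
Astrid holds 35% of Fennick, so Astrid controls Fennick.
Fennick and Astrid together hold 60% + 33% = 93% of Corven, so Astrid controls Corven.
Halcyon and Corven together hold 80% + 20% = 100% of Lumen, so Astrid controls Lumen.
Lumen and Fennick together hold 55% + 45% = 100% of Tessera, so Astrid controls Tessera.
No other company's threshold is met.
Astrid controls 5 companies.

5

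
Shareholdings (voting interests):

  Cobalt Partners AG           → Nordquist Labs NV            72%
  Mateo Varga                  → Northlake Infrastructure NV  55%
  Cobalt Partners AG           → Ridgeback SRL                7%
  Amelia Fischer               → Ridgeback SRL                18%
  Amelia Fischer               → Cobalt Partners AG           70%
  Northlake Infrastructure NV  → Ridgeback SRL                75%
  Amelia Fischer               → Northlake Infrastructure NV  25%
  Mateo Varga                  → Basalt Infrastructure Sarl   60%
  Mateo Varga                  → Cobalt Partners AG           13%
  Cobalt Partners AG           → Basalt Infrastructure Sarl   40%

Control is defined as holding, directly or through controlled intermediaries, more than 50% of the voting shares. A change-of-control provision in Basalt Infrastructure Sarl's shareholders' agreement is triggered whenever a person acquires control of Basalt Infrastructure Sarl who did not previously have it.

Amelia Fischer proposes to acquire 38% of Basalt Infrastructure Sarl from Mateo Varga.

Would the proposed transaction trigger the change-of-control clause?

The purchase adds only to Amelia's holdings (Mateo's stake shrinks), so Amelia is the only person who could newly come to control Basalt.
Amelia holds 70% of Cobalt, so Amelia controls Cobalt.
Cobalt holds 72% of Nordquist, so Amelia controls Nordquist.
In Basalt, Amelia's side holds only 40%, not > 50%.
So before the transaction, Amelia does not control Basalt.
After the purchase, Amelia holds 38% of Basalt directly, and Mateo's stake falls to 22%.
Cobalt and Amelia together hold 40% + 38% = 78% of Basalt, so Amelia controls Basalt.
Amelia did not control Basalt before and does after, so the clause is triggered.

Yes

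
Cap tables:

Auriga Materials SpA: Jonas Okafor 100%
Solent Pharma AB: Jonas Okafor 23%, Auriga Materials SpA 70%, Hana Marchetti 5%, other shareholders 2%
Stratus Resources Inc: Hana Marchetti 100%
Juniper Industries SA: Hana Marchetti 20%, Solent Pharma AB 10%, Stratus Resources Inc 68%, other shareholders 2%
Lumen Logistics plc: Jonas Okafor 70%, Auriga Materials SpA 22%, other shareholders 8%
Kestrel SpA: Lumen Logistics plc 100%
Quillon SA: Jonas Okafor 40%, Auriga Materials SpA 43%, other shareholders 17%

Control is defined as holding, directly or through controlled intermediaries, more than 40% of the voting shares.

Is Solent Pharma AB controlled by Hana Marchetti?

Hana holds 100% of Stratus, so Hana controls Stratus.
Hana and Stratus together hold 20% + 68% = 88% of Juniper, so Hana controls Juniper.
In Solent, Hana's side holds only 5%, not > 40%.
So Hana does not control Solent.

No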